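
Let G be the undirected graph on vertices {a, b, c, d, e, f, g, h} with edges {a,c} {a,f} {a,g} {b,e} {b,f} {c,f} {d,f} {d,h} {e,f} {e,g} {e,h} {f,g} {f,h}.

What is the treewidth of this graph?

A width-2 tree decomposition is:
Bags: B1 = {a, f, g}  B2 = {a, c, f}  B3 = {e, f, g}  B4 = {b, e, f}  B5 = {e, f, h}  B6 = {d, f, h}
Tree: B1–B2, B1–B3, B3–B4, B4–B5, B5–B6
Every bag has size at most 3, so the width is 3 − 1 = 2 and tw(G) ≤ 2. For the lower bound, the 3 vertices {d, f, h} are pairwise adjacent, and any tree decomposition puts a clique entirely inside one bag — forcing width ≥ 2. Hence tw(G) = 2 exactly.

2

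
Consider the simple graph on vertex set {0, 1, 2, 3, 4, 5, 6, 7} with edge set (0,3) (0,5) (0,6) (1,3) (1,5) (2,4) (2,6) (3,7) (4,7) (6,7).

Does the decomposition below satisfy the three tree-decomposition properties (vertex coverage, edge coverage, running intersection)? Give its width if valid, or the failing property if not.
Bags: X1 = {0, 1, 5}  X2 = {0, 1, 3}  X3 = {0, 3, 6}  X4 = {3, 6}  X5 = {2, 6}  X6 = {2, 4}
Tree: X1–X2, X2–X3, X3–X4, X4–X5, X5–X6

A tree decomposition must satisfy three properties: every vertex lies in some bag; for every edge, both endpoints lie together in some bag; and for every vertex, the bags containing it form a connected subtree. Here vertex 7 appears in no bag, so the decomposition is invalid.

No — vertex 7 appears in no bag.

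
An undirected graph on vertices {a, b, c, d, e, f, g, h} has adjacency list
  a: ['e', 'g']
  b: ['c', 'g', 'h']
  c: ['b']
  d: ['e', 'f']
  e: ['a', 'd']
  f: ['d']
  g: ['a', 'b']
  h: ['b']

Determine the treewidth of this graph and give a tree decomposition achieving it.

Treewidth 1.
One optimal decomposition is:
Bags: B1 = {a, g}  B2 = {a, e}  B3 = {d, e}  B4 = {b, g}  B5 = {b, h}  B6 = {b, c}  B7 = {d, f}
Tree: B1–B2, B2–B3, B1–B4, B4–B5, B5–B6, B3–B7

Each bag holds 2 vertices, so the decomposition has width 1, which upper-bounds the treewidth. Any graph with an edge has treewidth ≥ 1, and G has the edge g–a. Hence tw(G) = 1 exactly.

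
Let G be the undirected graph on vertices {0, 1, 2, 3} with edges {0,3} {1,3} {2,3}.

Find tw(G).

1

A width-1 tree decomposition is:
Bags: B1 = {0, 3}  B2 = {2, 3}  B3 = {1, 3}
Tree: B1–B2, B1–B3
Every bag has size at most 2, so the width is 2 − 1 = 1 and tw(G) ≤ 1. Any graph with an edge has treewidth ≥ 1, and G has the edge 3–0. Therefore the treewidth is 1.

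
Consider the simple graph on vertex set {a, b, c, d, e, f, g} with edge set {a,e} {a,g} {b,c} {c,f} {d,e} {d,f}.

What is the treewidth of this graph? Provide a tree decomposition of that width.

Treewidth 1.
Bags: B1 = {b, c}  B2 = {c, f}  B3 = {d, f}  B4 = {d, e}  B5 = {a, e}  B6 = {a, g}
Tree: B1–B2, B2–B3, B3–B4, B4–B5, B5–B6

The largest bag has 2 vertices, giving width 1; this decomposition certifies tw(G) ≤ 1. Any graph with an edge has treewidth ≥ 1, and G has the edge b–c. Combining the bounds, tw(G) = 1.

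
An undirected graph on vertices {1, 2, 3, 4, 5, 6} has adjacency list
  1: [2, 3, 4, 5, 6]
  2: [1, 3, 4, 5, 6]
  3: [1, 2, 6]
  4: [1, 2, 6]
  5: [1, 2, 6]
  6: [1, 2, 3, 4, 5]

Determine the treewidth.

A width-3 tree decomposition is:
Bags: B1 = {1, 2, 4, 6}  B2 = {1, 2, 3, 6}  B3 = {1, 2, 5, 6}
Tree: B1–B2, B1–B3
Each bag holds 4 vertices, so the decomposition has width 3, which upper-bounds the treewidth. For the lower bound, the 4 vertices {1, 2, 3, 6} are pairwise adjacent, and any tree decomposition puts a clique entirely inside one bag — forcing width ≥ 3. Combining the bounds, tw(G) = 3.

3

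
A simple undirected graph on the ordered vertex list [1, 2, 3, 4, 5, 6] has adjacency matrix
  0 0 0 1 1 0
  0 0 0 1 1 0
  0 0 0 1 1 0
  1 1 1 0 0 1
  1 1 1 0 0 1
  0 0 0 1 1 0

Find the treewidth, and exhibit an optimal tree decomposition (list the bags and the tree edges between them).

Each bag holds 3 vertices, so the decomposition has width 2, which upper-bounds the treewidth. For the lower bound, G contains the cycle 5–6–4–3–5, so G is not a forest; only forests have treewidth ≤ 1, hence tw(G) ≥ 2. Hence tw(G) = 2 exactly.

Treewidth 2.
One such decomposition:
Bags: B1 = {4, 5, 6}  B2 = {3, 4, 5}  B3 = {1, 4, 5}  B4 = {2, 4, 5}
Tree: B1–B2, B2–B3, B3–B4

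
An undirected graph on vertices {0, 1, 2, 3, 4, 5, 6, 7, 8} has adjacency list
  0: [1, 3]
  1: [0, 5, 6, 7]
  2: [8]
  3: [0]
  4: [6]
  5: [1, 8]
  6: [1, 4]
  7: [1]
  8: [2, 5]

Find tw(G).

A width-1 tree decomposition is:
Bags: B1 = {5, 8}  B2 = {1, 5}  B3 = {1, 6}  B4 = {0, 1}  B5 = {0, 3}  B6 = {1, 7}  B7 = {2, 8}  B8 = {4, 6}
Tree: B1–B2, B2–B3, B3–B4, B4–B5, B2–B6, B1–B7, B3–B8
Each bag holds 2 vertices, so the decomposition has width 1, which upper-bounds the treewidth. Any graph with an edge has treewidth ≥ 1, and G has the edge 8–5. Combining the bounds, tw(G) = 1.

1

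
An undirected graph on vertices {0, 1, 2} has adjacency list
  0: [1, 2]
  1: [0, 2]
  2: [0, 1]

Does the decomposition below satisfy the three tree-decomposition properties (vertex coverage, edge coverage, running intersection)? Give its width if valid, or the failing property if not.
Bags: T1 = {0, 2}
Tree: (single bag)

A tree decomposition must satisfy three properties: every vertex lies in some bag; for every edge, both endpoints lie together in some bag; and for every vertex, the bags containing it form a connected subtree. Here vertex 1 appears in no bag, so the decomposition is invalid.

No — vertex 1 appears in no bag.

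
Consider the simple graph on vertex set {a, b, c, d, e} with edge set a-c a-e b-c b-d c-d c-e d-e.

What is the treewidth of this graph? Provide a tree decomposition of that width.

The largest bag has 3 vertices, giving width 2; this decomposition certifies tw(G) ≤ 2. On the other hand G contains the 3-clique {c, d, e}. A clique must lie in a single bag of any decomposition, so no decomposition can have width below 2. The upper and lower bounds meet at 2, so that is the treewidth.

Treewidth 2.
Bags: B1 = {a, c, e}  B2 = {c, d, e}  B3 = {b, c, d}
Tree: B1–B2, B2–B3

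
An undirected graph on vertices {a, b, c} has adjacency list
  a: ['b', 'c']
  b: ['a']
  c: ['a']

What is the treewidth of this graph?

A width-1 tree decomposition is:
Bags: B1 = {a, c}  B2 = {a, b}
Tree: B1–B2
Each bag holds 2 vertices, so the decomposition has width 1, which upper-bounds the treewidth. Since G has at least one edge (e.g. a–c), it is not an edgeless graph, so tw(G) ≥ 1. The upper and lower bounds meet at 1, so that is the treewidth.

1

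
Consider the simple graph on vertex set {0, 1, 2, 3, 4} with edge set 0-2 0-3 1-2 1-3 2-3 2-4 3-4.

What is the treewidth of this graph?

2

A width-2 tree decomposition is:
Bags: B1 = {2, 3, 4}  B2 = {1, 2, 3}  B3 = {0, 2, 3}
Tree: B1–B2, B2–B3
Each bag holds 3 vertices, so the decomposition has width 2, which upper-bounds the treewidth. For the lower bound, the 3 vertices {0, 2, 3} are pairwise adjacent, and any tree decomposition puts a clique entirely inside one bag — forcing width ≥ 2. Hence tw(G) = 2 exactly.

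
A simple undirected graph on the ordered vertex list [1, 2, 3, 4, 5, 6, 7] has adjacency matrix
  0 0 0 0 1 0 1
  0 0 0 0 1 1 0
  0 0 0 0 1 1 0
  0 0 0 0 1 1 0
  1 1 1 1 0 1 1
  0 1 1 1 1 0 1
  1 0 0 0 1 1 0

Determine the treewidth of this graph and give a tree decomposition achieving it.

Treewidth 2.
One optimal decomposition is:
Bags: B1 = {5, 6, 7}  B2 = {2, 5, 6}  B3 = {1, 5, 7}  B4 = {3, 5, 6}  B5 = {4, 5, 6}
Tree: B1–B2, B1–B3, B2–B4, B2–B5

Every bag has size at most 3, so the width is 3 − 1 = 2 and tw(G) ≤ 2. For the lower bound, the 3 vertices {1, 5, 7} are pairwise adjacent, and any tree decomposition puts a clique entirely inside one bag — forcing width ≥ 2. The upper and lower bounds meet at 2, so that is the treewidth.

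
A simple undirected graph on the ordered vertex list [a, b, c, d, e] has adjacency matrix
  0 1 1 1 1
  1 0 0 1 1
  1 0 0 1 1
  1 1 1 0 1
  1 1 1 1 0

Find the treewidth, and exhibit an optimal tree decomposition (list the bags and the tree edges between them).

Treewidth 3.
One optimal decomposition is:
Bags: B1 = {a, b, d, e}  B2 = {a, c, d, e}
Tree: B1–B2

Each bag holds 4 vertices, so the decomposition has width 3, which upper-bounds the treewidth. Conversely, {a, c, d, e} is a clique of size 4, and the vertices of any clique must share a bag in every tree decomposition; so some bag has ≥ 4 vertices and tw(G) ≥ 3. Hence tw(G) = 3 exactly.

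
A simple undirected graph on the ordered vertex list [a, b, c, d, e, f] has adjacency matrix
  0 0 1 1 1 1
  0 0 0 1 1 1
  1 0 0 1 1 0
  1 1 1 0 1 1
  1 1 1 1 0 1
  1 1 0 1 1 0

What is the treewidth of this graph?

A width-3 tree decomposition is:
Bags: B1 = {a, d, e, f}  B2 = {a, c, d, e}  B3 = {b, d, e, f}
Tree: B1–B2, B1–B3
Every bag has size at most 4, so the width is 4 − 1 = 3 and tw(G) ≤ 3. On the other hand G contains the 4-clique {a, c, d, e}. A clique must lie in a single bag of any decomposition, so no decomposition can have width below 3. Hence tw(G) = 3 exactly.

3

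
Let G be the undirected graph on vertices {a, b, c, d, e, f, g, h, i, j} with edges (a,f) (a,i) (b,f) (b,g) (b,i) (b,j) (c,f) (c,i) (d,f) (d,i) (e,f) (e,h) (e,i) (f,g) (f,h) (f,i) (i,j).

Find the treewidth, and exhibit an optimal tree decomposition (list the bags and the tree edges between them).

The largest bag has 3 vertices, giving width 2; this decomposition certifies tw(G) ≤ 2. Conversely, {b, i, j} is a clique of size 3, and the vertices of any clique must share a bag in every tree decomposition; so some bag has ≥ 3 vertices and tw(G) ≥ 2. Combining the bounds, tw(G) = 2.

Treewidth 2.
Bags: B1 = {d, f, i}  B2 = {b, f, i}  B3 = {b, f, g}  B4 = {b, i, j}  B5 = {a, f, i}  B6 = {e, f, i}  B7 = {e, f, h}  B8 = {c, f, i}
Tree: B1–B2, B2–B3, B2–B4, B1–B5, B1–B6, B6–B7, B6–B8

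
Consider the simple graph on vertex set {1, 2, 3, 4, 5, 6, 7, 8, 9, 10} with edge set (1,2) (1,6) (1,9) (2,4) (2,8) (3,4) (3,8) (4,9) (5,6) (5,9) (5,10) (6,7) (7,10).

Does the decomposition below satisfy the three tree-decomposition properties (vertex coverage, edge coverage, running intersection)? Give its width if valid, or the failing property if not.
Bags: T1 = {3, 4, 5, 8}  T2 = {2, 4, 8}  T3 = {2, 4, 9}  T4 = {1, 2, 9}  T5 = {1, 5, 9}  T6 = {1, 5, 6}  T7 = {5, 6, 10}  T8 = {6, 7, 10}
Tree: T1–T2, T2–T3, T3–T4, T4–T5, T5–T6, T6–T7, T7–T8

A tree decomposition must satisfy three properties: every vertex lies in some bag; for every edge, both endpoints lie together in some bag; and for every vertex, the bags containing it form a connected subtree. Here bags containing vertex 5 are not connected in the tree, so the decomposition is invalid.

No — bags containing vertex 5 are not connected in the tree.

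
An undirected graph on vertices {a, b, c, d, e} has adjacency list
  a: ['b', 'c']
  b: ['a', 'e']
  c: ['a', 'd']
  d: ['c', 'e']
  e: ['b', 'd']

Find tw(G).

2

A width-2 tree decomposition is:
Bags: B1 = {c, d, e}  B2 = {b, c, e}  B3 = {a, b, c}
Tree: B1–B2, B2–B3
Each bag holds 3 vertices, so the decomposition has width 2, which upper-bounds the treewidth. The edges c–d–e–b–a–c form a cycle, so G is not a tree and its treewidth is at least 2. The upper and lower bounds meet at 2, so that is the treewidth.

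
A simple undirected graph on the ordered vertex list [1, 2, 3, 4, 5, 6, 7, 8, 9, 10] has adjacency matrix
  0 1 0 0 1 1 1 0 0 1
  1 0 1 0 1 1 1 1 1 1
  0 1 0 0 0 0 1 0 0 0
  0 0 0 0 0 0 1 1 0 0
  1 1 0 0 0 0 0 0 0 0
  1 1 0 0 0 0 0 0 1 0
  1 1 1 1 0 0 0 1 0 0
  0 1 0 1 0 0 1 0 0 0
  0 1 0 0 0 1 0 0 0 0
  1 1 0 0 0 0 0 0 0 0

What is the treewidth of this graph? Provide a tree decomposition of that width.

The largest bag has 3 vertices, giving width 2; this decomposition certifies tw(G) ≤ 2. On the other hand G contains the 3-clique {2, 7, 8}. A clique must lie in a single bag of any decomposition, so no decomposition can have width below 2. Hence tw(G) = 2 exactly.

Treewidth 2.
Bags: B1 = {1, 2, 10}  B2 = {1, 2, 7}  B3 = {1, 2, 5}  B4 = {2, 7, 8}  B5 = {1, 2, 6}  B6 = {2, 3, 7}  B7 = {4, 7, 8}  B8 = {2, 6, 9}
Tree: B1–B2, B2–B3, B2–B4, B3–B5, B2–B6, B4–B7, B5–B8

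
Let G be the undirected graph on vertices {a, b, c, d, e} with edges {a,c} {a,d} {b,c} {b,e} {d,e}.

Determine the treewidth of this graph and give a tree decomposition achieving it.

Treewidth 2.
One such decomposition:
Bags: B1 = {a, d, e}  B2 = {a, c, e}  B3 = {b, c, e}
Tree: B1–B2, B2–B3

Each bag holds 3 vertices, so the decomposition has width 2, which upper-bounds the treewidth. For the lower bound, G contains the cycle e–d–a–c–b–e, so G is not a forest; only forests have treewidth ≤ 1, hence tw(G) ≥ 2. The upper and lower bounds meet at 2, so that is the treewidth.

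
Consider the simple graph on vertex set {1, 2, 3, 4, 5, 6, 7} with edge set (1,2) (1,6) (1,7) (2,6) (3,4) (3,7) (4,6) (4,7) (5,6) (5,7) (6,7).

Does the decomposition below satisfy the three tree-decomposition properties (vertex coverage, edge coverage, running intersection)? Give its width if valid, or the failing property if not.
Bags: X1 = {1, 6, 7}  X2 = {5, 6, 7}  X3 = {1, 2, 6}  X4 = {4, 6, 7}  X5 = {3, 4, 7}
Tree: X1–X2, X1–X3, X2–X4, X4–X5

Yes; width 2.

Vertex coverage: the bags together contain {1, 2, 3, 4, 5, 6, 7}, the full vertex set. Edge coverage: each edge of G has both endpoints in at least one bag. Running intersection: for every vertex, the bags containing it form a connected subtree. All three properties hold, so this is a valid tree decomposition of width max|bag| − 1 = 2, and hence tw(G) ≤ 2.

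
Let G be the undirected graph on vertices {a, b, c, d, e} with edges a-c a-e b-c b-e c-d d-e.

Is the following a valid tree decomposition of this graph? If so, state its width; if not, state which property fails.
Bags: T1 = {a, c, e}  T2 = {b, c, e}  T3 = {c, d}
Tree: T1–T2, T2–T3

A tree decomposition must satisfy three properties: every vertex lies in some bag; for every edge, both endpoints lie together in some bag; and for every vertex, the bags containing it form a connected subtree. Here edge (e,d) lies in no bag, so the decomposition is invalid.

No — edge (e,d) lies in no bag.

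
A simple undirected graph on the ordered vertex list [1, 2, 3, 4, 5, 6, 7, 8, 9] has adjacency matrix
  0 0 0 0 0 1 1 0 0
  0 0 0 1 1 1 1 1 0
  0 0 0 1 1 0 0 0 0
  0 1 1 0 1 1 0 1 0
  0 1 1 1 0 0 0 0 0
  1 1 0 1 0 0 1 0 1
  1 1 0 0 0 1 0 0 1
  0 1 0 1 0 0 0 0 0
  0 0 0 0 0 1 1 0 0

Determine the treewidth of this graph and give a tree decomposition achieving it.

Each bag holds 3 vertices, so the decomposition has width 2, which upper-bounds the treewidth. For the lower bound, the 3 vertices {1, 6, 7} are pairwise adjacent, and any tree decomposition puts a clique entirely inside one bag — forcing width ≥ 2. The upper and lower bounds meet at 2, so that is the treewidth.

Treewidth 2.
One such decomposition:
Bags: B1 = {2, 4, 6}  B2 = {2, 4, 5}  B3 = {3, 4, 5}  B4 = {2, 4, 8}  B5 = {2, 6, 7}  B6 = {1, 6, 7}  B7 = {6, 7, 9}
Tree: B1–B2, B2–B3, B2–B4, B1–B5, B5–B6, B5–B7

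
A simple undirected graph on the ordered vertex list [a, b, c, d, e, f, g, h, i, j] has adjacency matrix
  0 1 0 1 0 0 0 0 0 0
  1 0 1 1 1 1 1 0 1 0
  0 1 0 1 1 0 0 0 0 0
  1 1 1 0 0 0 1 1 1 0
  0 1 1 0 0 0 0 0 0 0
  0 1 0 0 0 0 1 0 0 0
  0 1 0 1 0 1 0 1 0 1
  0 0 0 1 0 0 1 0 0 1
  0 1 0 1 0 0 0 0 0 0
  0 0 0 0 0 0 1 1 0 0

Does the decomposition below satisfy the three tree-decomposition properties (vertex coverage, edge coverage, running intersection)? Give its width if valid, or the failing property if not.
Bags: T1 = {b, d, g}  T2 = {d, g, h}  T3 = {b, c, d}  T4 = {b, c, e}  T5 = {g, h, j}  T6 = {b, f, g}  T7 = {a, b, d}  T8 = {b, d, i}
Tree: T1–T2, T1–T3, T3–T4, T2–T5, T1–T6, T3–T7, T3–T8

Yes; width 2.

Checking the three conditions: (i) the bags cover all of {a, b, c, d, e, f, g, h, i, j}; (ii) for each edge, some bag contains both endpoints; (iii) the bags containing any fixed vertex form a subtree. All hold, so the decomposition is valid with width 3 − 1 = 2.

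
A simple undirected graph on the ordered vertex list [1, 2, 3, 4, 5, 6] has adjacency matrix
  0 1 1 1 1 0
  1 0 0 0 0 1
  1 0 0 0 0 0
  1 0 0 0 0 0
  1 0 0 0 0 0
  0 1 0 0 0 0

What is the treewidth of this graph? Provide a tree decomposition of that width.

Every bag has size at most 2, so the width is 2 − 1 = 1 and tw(G) ≤ 1. G has an edge, so its treewidth is at least 1. Combining the bounds, tw(G) = 1.

Treewidth 1.
One such decomposition:
Bags: B1 = {1, 4}  B2 = {1, 3}  B3 = {1, 5}  B4 = {1, 2}  B5 = {2, 6}
Tree: B1–B2, B1–B3, B2–B4, B4–B5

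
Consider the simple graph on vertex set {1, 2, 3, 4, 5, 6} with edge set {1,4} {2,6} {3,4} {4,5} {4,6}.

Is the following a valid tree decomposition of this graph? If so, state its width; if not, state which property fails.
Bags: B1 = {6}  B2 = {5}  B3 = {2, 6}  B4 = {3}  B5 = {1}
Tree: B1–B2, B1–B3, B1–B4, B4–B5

A tree decomposition must satisfy three properties: every vertex lies in some bag; for every edge, both endpoints lie together in some bag; and for every vertex, the bags containing it form a connected subtree. Here vertex 4 appears in no bag, so the decomposition is invalid.

No — vertex 4 appears in no bag.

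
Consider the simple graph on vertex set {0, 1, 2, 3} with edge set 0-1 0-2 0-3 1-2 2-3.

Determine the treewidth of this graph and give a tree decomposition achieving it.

Treewidth 2.
One such decomposition:
Bags: B1 = {0, 2, 3}  B2 = {0, 1, 2}
Tree: B1–B2

Each bag holds 3 vertices, so the decomposition has width 2, which upper-bounds the treewidth. On the other hand G contains the 3-clique {0, 1, 2}. A clique must lie in a single bag of any decomposition, so no decomposition can have width below 2. The upper and lower bounds meet at 2, so that is the treewidth.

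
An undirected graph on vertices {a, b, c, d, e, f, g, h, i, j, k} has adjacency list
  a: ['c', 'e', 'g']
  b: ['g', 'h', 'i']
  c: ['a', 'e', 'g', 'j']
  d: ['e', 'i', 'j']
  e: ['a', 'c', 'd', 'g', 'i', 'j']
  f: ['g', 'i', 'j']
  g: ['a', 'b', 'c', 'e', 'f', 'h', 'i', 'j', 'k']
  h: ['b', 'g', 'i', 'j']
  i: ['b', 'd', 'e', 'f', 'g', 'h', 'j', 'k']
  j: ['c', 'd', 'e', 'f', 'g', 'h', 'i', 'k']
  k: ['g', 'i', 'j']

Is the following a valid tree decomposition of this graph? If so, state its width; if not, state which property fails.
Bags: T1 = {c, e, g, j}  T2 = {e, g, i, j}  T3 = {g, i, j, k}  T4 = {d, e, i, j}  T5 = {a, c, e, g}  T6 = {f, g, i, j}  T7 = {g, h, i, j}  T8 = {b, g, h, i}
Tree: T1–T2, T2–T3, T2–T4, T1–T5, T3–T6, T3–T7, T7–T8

Checking the three conditions: (i) the bags cover all of {a, b, c, d, e, f, g, h, i, j, k}; (ii) for each edge, some bag contains both endpoints; (iii) the bags containing any fixed vertex form a subtree. All hold, so the decomposition is valid with width 4 − 1 = 3.

Yes; width 3.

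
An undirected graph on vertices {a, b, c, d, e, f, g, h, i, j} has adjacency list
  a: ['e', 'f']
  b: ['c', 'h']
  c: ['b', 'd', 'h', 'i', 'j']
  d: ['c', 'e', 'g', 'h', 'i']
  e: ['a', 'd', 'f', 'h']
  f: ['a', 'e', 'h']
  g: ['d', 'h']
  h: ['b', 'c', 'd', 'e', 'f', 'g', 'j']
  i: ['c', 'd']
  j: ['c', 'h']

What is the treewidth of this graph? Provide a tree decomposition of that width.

Each bag holds 3 vertices, so the decomposition has width 2, which upper-bounds the treewidth. On the other hand G contains the 3-clique {d, g, h}. A clique must lie in a single bag of any decomposition, so no decomposition can have width below 2. Combining the bounds, tw(G) = 2.

Treewidth 2.
Bags: B1 = {d, g, h}  B2 = {d, e, h}  B3 = {c, d, h}  B4 = {e, f, h}  B5 = {b, c, h}  B6 = {c, d, i}  B7 = {c, h, j}  B8 = {a, e, f}
Tree: B1–B2, B1–B3, B2–B4, B3–B5, B3–B6, B5–B7, B4–B8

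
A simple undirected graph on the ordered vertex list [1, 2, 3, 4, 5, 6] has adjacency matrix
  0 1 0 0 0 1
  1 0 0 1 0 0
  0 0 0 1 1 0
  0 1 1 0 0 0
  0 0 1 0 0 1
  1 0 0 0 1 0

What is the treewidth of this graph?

A width-2 tree decomposition is:
Bags: B1 = {1, 2, 6}  B2 = {2, 5, 6}  B3 = {2, 3, 5}  B4 = {2, 3, 4}
Tree: B1–B2, B2–B3, B3–B4
Every bag has size at most 3, so the width is 3 − 1 = 2 and tw(G) ≤ 2. For the lower bound, G contains the cycle 2–1–6–5–3–4–2, so G is not a forest; only forests have treewidth ≤ 1, hence tw(G) ≥ 2. Hence tw(G) = 2 exactly.

2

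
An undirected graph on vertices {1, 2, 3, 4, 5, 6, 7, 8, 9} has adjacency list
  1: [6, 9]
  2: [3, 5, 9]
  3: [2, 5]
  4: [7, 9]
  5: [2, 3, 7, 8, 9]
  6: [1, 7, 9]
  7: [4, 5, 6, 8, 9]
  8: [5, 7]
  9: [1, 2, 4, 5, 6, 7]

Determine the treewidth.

A width-2 tree decomposition is:
Bags: B1 = {2, 5, 9}  B2 = {5, 7, 9}  B3 = {6, 7, 9}  B4 = {1, 6, 9}  B5 = {4, 7, 9}  B6 = {5, 7, 8}  B7 = {2, 3, 5}
Tree: B1–B2, B2–B3, B3–B4, B3–B5, B2–B6, B1–B7
Every bag has size at most 3, so the width is 3 − 1 = 2 and tw(G) ≤ 2. Conversely, {5, 7, 8} is a clique of size 3, and the vertices of any clique must share a bag in every tree decomposition; so some bag has ≥ 3 vertices and tw(G) ≥ 2. Combining the bounds, tw(G) = 2.

2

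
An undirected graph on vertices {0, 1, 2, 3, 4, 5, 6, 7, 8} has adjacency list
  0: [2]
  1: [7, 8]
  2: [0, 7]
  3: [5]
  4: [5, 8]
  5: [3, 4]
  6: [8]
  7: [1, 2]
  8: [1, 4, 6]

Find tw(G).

A width-1 tree decomposition is:
Bags: B1 = {4, 5}  B2 = {4, 8}  B3 = {3, 5}  B4 = {1, 8}  B5 = {1, 7}  B6 = {2, 7}  B7 = {6, 8}  B8 = {0, 2}
Tree: B1–B2, B1–B3, B2–B4, B4–B5, B5–B6, B2–B7, B6–B8
Each bag holds 2 vertices, so the decomposition has width 1, which upper-bounds the treewidth. Since G has at least one edge (e.g. 5–4), it is not an edgeless graph, so tw(G) ≥ 1. Combining the bounds, tw(G) = 1.

1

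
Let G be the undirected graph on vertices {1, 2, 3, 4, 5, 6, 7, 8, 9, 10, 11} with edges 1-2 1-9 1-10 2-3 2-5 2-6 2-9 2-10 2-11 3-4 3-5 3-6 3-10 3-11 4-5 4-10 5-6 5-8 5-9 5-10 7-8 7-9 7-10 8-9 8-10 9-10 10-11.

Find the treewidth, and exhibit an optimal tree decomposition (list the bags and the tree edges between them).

Each bag holds 4 vertices, so the decomposition has width 3, which upper-bounds the treewidth. On the other hand G contains the 4-clique {5, 8, 9, 10}. A clique must lie in a single bag of any decomposition, so no decomposition can have width below 3. The upper and lower bounds meet at 3, so that is the treewidth.

Treewidth 3.
One such decomposition:
Bags: B1 = {2, 3, 5, 10}  B2 = {2, 5, 9, 10}  B3 = {3, 4, 5, 10}  B4 = {5, 8, 9, 10}  B5 = {1, 2, 9, 10}  B6 = {7, 8, 9, 10}  B7 = {2, 3, 5, 6}  B8 = {2, 3, 10, 11}
Tree: B1–B2, B1–B3, B2–B4, B2–B5, B4–B6, B1–B7, B1–B8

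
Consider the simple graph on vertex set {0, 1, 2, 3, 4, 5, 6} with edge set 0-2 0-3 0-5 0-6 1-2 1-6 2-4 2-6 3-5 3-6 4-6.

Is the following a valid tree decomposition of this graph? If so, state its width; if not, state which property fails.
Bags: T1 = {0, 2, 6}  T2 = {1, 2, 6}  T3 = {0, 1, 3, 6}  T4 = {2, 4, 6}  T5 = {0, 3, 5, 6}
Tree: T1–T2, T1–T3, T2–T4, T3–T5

No — bags containing vertex 1 are not connected in the tree.

A tree decomposition must satisfy three properties: every vertex lies in some bag; for every edge, both endpoints lie together in some bag; and for every vertex, the bags containing it form a connected subtree. Here bags containing vertex 1 are not connected in the tree, so the decomposition is invalid.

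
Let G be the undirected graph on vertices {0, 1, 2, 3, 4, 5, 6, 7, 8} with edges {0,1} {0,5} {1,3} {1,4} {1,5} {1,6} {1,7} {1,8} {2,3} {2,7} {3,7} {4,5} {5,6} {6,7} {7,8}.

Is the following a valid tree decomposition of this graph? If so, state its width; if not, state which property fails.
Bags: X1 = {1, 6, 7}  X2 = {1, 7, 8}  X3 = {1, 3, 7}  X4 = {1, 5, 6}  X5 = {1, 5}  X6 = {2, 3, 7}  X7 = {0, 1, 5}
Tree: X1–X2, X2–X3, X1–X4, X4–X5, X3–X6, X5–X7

No — vertex 4 appears in no bag.

A tree decomposition must satisfy three properties: every vertex lies in some bag; for every edge, both endpoints lie together in some bag; and for every vertex, the bags containing it form a connected subtree. Here vertex 4 appears in no bag, so the decomposition is invalid.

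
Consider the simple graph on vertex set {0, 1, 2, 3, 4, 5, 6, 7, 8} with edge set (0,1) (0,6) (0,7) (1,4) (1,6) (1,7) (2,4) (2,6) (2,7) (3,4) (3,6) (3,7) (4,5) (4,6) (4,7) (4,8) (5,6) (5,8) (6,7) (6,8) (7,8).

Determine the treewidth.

3

A width-3 tree decomposition is:
Bags: B1 = {2, 4, 6, 7}  B2 = {4, 6, 7, 8}  B3 = {4, 5, 6, 8}  B4 = {1, 4, 6, 7}  B5 = {3, 4, 6, 7}  B6 = {0, 1, 6, 7}
Tree: B1–B2, B2–B3, B2–B4, B1–B5, B4–B6
Each bag holds 4 vertices, so the decomposition has width 3, which upper-bounds the treewidth. On the other hand G contains the 4-clique {0, 1, 6, 7}. A clique must lie in a single bag of any decomposition, so no decomposition can have width below 3. The upper and lower bounds meet at 3, so that is the treewidth.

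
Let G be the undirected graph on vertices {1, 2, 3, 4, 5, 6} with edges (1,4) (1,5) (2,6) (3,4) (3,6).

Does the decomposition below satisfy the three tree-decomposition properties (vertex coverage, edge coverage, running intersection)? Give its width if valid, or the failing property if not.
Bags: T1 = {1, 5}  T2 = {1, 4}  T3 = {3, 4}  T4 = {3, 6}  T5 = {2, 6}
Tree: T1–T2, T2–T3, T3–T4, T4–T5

Vertex coverage: the bags together contain {1, 2, 3, 4, 5, 6}, the full vertex set. Edge coverage: each edge of G has both endpoints in at least one bag. Running intersection: for every vertex, the bags containing it form a connected subtree. All three properties hold, so this is a valid tree decomposition of width max|bag| − 1 = 1, and hence tw(G) ≤ 1.

Yes; width 1.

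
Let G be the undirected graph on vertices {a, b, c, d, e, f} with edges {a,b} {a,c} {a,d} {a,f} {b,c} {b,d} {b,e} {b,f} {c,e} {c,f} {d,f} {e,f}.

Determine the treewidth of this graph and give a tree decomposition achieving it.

Treewidth 3.
One such decomposition:
Bags: B1 = {a, b, d, f}  B2 = {a, b, c, f}  B3 = {b, c, e, f}
Tree: B1–B2, B2–B3

Every bag has size at most 4, so the width is 4 − 1 = 3 and tw(G) ≤ 3. For the lower bound, the 4 vertices {a, b, d, f} are pairwise adjacent, and any tree decomposition puts a clique entirely inside one bag — forcing width ≥ 3. Therefore the treewidth is 3.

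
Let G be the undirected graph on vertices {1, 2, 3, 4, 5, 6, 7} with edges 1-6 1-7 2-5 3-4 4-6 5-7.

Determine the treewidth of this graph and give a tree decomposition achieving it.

Treewidth 1.
Bags: B1 = {2, 5}  B2 = {5, 7}  B3 = {1, 7}  B4 = {1, 6}  B5 = {4, 6}  B6 = {3, 4}
Tree: B1–B2, B2–B3, B3–B4, B4–B5, B5–B6

Each bag holds 2 vertices, so the decomposition has width 1, which upper-bounds the treewidth. Any graph with an edge has treewidth ≥ 1, and G has the edge 2–5. Hence tw(G) = 1 exactly.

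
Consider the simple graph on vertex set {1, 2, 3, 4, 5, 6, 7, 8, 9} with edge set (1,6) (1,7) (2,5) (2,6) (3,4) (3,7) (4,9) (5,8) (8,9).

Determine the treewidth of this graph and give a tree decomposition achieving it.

The largest bag has 3 vertices, giving width 2; this decomposition certifies tw(G) ≤ 2. The edges 6–1–7–3–4–9–8–5–2–6 form a cycle, so G is not a tree and its treewidth is at least 2. The upper and lower bounds meet at 2, so that is the treewidth.

Treewidth 2.
Bags: B1 = {1, 6, 7}  B2 = {3, 6, 7}  B3 = {3, 4, 6}  B4 = {4, 6, 9}  B5 = {6, 8, 9}  B6 = {5, 6, 8}  B7 = {2, 5, 6}
Tree: B1–B2, B2–B3, B3–B4, B4–B5, B5–B6, B6–B7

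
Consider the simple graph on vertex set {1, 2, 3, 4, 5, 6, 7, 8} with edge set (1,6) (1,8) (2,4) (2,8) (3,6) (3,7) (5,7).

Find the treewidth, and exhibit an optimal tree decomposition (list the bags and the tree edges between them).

Treewidth 1.
One such decomposition:
Bags: B1 = {2, 4}  B2 = {2, 8}  B3 = {1, 8}  B4 = {1, 6}  B5 = {3, 6}  B6 = {3, 7}  B7 = {5, 7}
Tree: B1–B2, B2–B3, B3–B4, B4–B5, B5–B6, B6–B7

Every bag has size at most 2, so the width is 2 − 1 = 1 and tw(G) ≤ 1. G has an edge, so its treewidth is at least 1. The upper and lower bounds meet at 1, so that is the treewidth.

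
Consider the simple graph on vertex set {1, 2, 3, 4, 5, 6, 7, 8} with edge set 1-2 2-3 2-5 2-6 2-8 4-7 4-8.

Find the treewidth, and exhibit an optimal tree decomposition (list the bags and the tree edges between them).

Each bag holds 2 vertices, so the decomposition has width 1, which upper-bounds the treewidth. G has an edge, so its treewidth is at least 1. Combining the bounds, tw(G) = 1.

Treewidth 1.
Bags: B1 = {4, 8}  B2 = {2, 8}  B3 = {2, 6}  B4 = {1, 2}  B5 = {2, 3}  B6 = {4, 7}  B7 = {2, 5}
Tree: B1–B2, B2–B3, B3–B4, B4–B5, B1–B6, B4–B7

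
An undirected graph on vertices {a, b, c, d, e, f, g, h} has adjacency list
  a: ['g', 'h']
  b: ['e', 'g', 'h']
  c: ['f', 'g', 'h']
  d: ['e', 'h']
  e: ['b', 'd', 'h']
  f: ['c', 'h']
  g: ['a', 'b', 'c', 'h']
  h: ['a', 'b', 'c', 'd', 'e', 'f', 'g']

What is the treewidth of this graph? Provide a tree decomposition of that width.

Each bag holds 3 vertices, so the decomposition has width 2, which upper-bounds the treewidth. For the lower bound, the 3 vertices {d, e, h} are pairwise adjacent, and any tree decomposition puts a clique entirely inside one bag — forcing width ≥ 2. Therefore the treewidth is 2.

Treewidth 2.
Bags: B1 = {b, g, h}  B2 = {b, e, h}  B3 = {c, g, h}  B4 = {c, f, h}  B5 = {d, e, h}  B6 = {a, g, h}
Tree: B1–B2, B1–B3, B3–B4, B2–B5, B1–B6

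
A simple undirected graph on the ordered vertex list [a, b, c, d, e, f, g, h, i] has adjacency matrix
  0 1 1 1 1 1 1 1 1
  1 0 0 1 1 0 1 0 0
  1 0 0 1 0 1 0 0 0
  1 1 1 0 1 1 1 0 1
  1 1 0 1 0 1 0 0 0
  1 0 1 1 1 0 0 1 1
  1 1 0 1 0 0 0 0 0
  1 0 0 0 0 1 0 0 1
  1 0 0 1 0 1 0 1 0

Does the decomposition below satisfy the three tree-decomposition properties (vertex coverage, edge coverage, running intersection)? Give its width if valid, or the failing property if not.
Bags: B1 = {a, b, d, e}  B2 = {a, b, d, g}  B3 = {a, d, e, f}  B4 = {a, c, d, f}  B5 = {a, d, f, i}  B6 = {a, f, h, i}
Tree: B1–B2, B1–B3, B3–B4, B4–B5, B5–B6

Every vertex of G appears in some bag (union = {a, b, c, d, e, f, g, h, i}); every edge is covered by a bag; and for each vertex v the set of bags containing v is connected in the bag tree. The decomposition is therefore valid. The largest bag has 4 vertices, so the width is 3.

Yes; width 3.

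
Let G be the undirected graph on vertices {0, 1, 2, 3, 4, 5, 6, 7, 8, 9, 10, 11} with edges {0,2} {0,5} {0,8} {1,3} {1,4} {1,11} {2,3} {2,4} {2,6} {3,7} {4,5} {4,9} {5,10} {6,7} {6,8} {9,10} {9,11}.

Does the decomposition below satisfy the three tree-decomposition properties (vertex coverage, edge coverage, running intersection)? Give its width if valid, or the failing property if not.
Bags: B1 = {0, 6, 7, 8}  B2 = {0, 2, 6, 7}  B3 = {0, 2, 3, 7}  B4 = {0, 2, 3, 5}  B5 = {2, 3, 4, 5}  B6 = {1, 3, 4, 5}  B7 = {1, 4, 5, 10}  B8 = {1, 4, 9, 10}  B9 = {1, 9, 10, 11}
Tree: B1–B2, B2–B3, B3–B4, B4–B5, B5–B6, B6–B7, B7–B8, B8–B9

Every vertex of G appears in some bag (union = {0, 1, 2, 3, 4, 5, 6, 7, 8, 9, 10, 11}); every edge is covered by a bag; and for each vertex v the set of bags containing v is connected in the bag tree. The decomposition is therefore valid. The largest bag has 4 vertices, so the width is 3.

Yes; width 3.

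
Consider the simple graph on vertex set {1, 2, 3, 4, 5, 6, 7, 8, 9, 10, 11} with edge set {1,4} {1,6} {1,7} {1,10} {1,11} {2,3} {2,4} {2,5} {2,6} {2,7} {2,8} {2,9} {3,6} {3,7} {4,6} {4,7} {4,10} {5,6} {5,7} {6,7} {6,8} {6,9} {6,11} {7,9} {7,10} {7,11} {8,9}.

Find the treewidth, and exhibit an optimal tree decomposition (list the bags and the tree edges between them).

Treewidth 3.
One such decomposition:
Bags: B1 = {2, 5, 6, 7}  B2 = {2, 4, 6, 7}  B3 = {1, 4, 6, 7}  B4 = {2, 3, 6, 7}  B5 = {1, 4, 7, 10}  B6 = {1, 6, 7, 11}  B7 = {2, 6, 7, 9}  B8 = {2, 6, 8, 9}
Tree: B1–B2, B2–B3, B1–B4, B3–B5, B3–B6, B2–B7, B7–B8

Each bag holds 4 vertices, so the decomposition has width 3, which upper-bounds the treewidth. For the lower bound, the 4 vertices {1, 4, 7, 10} are pairwise adjacent, and any tree decomposition puts a clique entirely inside one bag — forcing width ≥ 3. Combining the bounds, tw(G) = 3.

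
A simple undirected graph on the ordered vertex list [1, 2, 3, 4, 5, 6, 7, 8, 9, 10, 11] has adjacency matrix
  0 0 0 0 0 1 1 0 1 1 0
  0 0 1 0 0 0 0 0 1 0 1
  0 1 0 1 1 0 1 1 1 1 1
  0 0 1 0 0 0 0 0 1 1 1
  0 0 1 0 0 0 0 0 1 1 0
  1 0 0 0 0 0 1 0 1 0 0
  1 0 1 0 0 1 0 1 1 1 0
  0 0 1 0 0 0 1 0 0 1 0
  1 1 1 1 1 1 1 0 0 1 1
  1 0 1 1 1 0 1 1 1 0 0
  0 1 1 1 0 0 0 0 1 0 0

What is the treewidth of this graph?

3

A width-3 tree decomposition is:
Bags: B1 = {3, 7, 9, 10}  B2 = {3, 7, 8, 10}  B3 = {1, 7, 9, 10}  B4 = {3, 5, 9, 10}  B5 = {1, 6, 7, 9}  B6 = {3, 4, 9, 10}  B7 = {3, 4, 9, 11}  B8 = {2, 3, 9, 11}
Tree: B1–B2, B1–B3, B1–B4, B3–B5, B1–B6, B6–B7, B7–B8
Every bag has size at most 4, so the width is 4 − 1 = 3 and tw(G) ≤ 3. Conversely, {3, 7, 8, 10} is a clique of size 4, and the vertices of any clique must share a bag in every tree decomposition; so some bag has ≥ 4 vertices and tw(G) ≥ 3. The upper and lower bounds meet at 3, so that is the treewidth.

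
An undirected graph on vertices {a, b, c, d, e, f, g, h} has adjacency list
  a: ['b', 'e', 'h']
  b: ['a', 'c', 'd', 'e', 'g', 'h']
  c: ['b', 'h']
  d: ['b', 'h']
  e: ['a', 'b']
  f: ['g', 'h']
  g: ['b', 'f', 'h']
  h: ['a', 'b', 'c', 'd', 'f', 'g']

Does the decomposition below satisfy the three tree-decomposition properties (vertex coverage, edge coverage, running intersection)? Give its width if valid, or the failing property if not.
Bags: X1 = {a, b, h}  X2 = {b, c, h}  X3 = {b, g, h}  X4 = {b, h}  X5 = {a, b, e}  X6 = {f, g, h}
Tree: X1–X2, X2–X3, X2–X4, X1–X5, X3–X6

A tree decomposition must satisfy three properties: every vertex lies in some bag; for every edge, both endpoints lie together in some bag; and for every vertex, the bags containing it form a connected subtree. Here vertex d appears in no bag, so the decomposition is invalid.

No — vertex d appears in no bag.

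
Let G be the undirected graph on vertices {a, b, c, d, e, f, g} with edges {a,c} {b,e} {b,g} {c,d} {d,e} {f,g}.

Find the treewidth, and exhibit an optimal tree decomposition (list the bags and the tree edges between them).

Treewidth 1.
One optimal decomposition is:
Bags: B1 = {a, c}  B2 = {c, d}  B3 = {d, e}  B4 = {b, e}  B5 = {b, g}  B6 = {f, g}
Tree: B1–B2, B2–B3, B3–B4, B4–B5, B5–B6

The largest bag has 2 vertices, giving width 1; this decomposition certifies tw(G) ≤ 1. Since G has at least one edge (e.g. a–c), it is not an edgeless graph, so tw(G) ≥ 1. The upper and lower bounds meet at 1, so that is the treewidth.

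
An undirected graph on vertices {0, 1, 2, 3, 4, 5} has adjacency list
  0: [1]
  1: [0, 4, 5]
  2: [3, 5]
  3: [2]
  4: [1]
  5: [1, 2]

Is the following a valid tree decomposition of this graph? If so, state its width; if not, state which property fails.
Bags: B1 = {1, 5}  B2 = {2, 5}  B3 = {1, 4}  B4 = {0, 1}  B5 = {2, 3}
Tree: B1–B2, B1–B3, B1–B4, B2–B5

Every vertex of G appears in some bag (union = {0, 1, 2, 3, 4, 5}); every edge is covered by a bag; and for each vertex v the set of bags containing v is connected in the bag tree. The decomposition is therefore valid. The largest bag has 2 vertices, so the width is 1.

Yes; width 1.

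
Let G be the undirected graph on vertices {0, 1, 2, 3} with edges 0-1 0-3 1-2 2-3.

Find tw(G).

2

A width-2 tree decomposition is:
Bags: B1 = {0, 1, 3}  B2 = {1, 2, 3}
Tree: B1–B2
Every bag has size at most 3, so the width is 3 − 1 = 2 and tw(G) ≤ 2. For the lower bound, G contains the cycle 1–0–3–2–1, so G is not a forest; only forests have treewidth ≤ 1, hence tw(G) ≥ 2. Hence tw(G) = 2 exactly.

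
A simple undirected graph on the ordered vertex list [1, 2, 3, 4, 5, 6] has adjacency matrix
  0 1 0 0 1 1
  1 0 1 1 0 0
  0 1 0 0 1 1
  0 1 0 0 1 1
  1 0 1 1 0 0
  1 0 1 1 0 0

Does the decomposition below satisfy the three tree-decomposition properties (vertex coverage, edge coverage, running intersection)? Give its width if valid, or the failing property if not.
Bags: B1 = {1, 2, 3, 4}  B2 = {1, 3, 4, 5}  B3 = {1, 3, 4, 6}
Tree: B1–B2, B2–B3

Yes; width 3.

Vertex coverage: the bags together contain {1, 2, 3, 4, 5, 6}, the full vertex set. Edge coverage: each edge of G has both endpoints in at least one bag. Running intersection: for every vertex, the bags containing it form a connected subtree. All three properties hold, so this is a valid tree decomposition of width max|bag| − 1 = 3, and hence tw(G) ≤ 3.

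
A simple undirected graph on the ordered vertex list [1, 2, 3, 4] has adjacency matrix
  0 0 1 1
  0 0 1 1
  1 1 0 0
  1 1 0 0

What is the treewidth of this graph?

2

A width-2 tree decomposition is:
Bags: B1 = {1, 2, 4}  B2 = {1, 2, 3}
Tree: B1–B2
The largest bag has 3 vertices, giving width 2; this decomposition certifies tw(G) ≤ 2. The edges 1–4–2–3–1 form a cycle, so G is not a tree and its treewidth is at least 2. Hence tw(G) = 2 exactly.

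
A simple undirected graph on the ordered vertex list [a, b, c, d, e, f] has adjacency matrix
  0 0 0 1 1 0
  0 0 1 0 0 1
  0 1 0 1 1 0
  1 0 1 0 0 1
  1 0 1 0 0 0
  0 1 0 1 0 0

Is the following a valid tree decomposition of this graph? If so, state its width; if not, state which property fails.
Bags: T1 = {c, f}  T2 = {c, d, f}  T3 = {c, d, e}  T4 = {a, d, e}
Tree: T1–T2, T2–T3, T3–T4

No — vertex b appears in no bag.

A tree decomposition must satisfy three properties: every vertex lies in some bag; for every edge, both endpoints lie together in some bag; and for every vertex, the bags containing it form a connected subtree. Here vertex b appears in no bag, so the decomposition is invalid.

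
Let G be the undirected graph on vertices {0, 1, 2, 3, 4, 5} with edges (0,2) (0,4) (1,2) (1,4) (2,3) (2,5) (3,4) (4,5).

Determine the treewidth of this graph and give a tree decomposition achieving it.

Treewidth 2.
One such decomposition:
Bags: B1 = {0, 2, 4}  B2 = {2, 4, 5}  B3 = {2, 3, 4}  B4 = {1, 2, 4}
Tree: B1–B2, B2–B3, B3–B4

Each bag holds 3 vertices, so the decomposition has width 2, which upper-bounds the treewidth. Since 4–0–2–5–4 is a cycle in G, G is not acyclic. Forests are exactly the graphs of treewidth ≤ 1, so tw(G) ≥ 2. The upper and lower bounds meet at 2, so that is the treewidth.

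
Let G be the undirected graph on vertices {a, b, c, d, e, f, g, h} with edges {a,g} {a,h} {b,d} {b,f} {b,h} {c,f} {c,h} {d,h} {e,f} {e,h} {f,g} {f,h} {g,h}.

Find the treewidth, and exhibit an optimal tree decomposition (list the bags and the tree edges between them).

Treewidth 2.
One optimal decomposition is:
Bags: B1 = {c, f, h}  B2 = {b, f, h}  B3 = {f, g, h}  B4 = {b, d, h}  B5 = {e, f, h}  B6 = {a, g, h}
Tree: B1–B2, B1–B3, B2–B4, B1–B5, B3–B6

Every bag has size at most 3, so the width is 3 − 1 = 2 and tw(G) ≤ 2. Conversely, {b, d, h} is a clique of size 3, and the vertices of any clique must share a bag in every tree decomposition; so some bag has ≥ 3 vertices and tw(G) ≥ 2. Therefore the treewidth is 2.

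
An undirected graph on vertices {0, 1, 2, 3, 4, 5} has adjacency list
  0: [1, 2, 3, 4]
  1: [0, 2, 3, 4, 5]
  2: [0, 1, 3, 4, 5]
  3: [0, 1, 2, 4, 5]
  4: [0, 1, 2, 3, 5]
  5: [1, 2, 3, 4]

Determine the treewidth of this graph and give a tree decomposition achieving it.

Every bag has size at most 5, so the width is 5 − 1 = 4 and tw(G) ≤ 4. Conversely, {0, 1, 2, 3, 4} is a clique of size 5, and the vertices of any clique must share a bag in every tree decomposition; so some bag has ≥ 5 vertices and tw(G) ≥ 4. Combining the bounds, tw(G) = 4.

Treewidth 4.
One optimal decomposition is:
Bags: B1 = {0, 1, 2, 3, 4}  B2 = {1, 2, 3, 4, 5}
Tree: B1–B2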